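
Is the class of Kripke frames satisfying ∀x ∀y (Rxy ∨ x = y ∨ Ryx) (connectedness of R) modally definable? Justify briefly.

Not modally definable

Any modally definable frame class is closed under disjoint unions.
Take 3 disjoint single-world reflexive frames: each is trivially connected, but their disjoint union has 3 worlds with no edge between distinct components, so it is not connected.
Hence connectedness of R is not modally definable.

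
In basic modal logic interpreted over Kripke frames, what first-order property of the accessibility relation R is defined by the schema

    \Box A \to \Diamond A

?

Suppose □A→◇A is valid. At any x set V(A)=W. Then □A at x, so ◇A at x, so x has a successor.
The converse is a direct semantic check.
So the correspondent is seriality.

seriality: \forall x \exists y Rxy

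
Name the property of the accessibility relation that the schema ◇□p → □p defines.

This is frame-equivalent to ◇p → □◇p (substitute ¬p for p and contrapose).
Suppose ◇p→□◇p is valid. Take Rxy, Rxz and set V(p)={y}. Then ◇p at x, so □◇p at x, so ◇p at z, so some w with Rzw has p; w=y, i.e. Rzy. By symmetry of the argument, Ryz.
The converse is a direct semantic check.
Frame condition: ∀x ∀y ∀z (Rxy ∧ Rxz → Ryz).

the Euclidean property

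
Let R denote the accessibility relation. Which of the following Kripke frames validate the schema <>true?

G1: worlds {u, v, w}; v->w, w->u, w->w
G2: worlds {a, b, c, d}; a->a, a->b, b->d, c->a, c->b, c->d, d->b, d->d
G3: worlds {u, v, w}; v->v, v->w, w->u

G2

This is the axiom for seriality; its first-order frame correspondent is forall x exists y Rxy.
G1: fails — world u has no successor.
G2: condition met.
G3: fails — world u has no successor.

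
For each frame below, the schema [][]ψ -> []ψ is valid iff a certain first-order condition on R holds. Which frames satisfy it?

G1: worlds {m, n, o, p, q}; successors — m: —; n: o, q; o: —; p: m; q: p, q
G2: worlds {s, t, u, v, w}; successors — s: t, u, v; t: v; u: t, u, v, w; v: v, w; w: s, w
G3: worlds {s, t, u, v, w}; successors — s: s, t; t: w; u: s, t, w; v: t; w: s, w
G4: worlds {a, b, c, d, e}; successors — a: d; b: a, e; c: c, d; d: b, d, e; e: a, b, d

The schema corresponds to density: forall x forall y (Rxy -> exists z (Rxz & Rzy)).
G1: fails — Rpm but no z with Rpz and Rzm.
G2: holds.
G3: fails — Rvt but no z with Rvz and Rzt.
G4: fails — Rbe but no z with Rbz and Rze.
Valid on: G2.

G2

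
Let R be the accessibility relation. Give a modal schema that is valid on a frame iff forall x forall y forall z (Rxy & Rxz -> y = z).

The condition is partial functionality. The CD schema ◇p → □p defines it.
Suppose ◇p→□p is valid. Take Rxy, Rxz and set V(p)={y}. Then ◇p at x, so □p at x, so p at z, i.e. z=y.

◇p → □p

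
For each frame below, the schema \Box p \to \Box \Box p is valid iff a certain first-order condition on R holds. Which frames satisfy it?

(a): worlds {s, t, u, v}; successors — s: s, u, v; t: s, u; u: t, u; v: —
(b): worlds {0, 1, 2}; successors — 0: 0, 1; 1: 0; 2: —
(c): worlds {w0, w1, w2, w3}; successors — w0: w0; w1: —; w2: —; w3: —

(c)

The schema corresponds to transitivity: \forall x \forall y \forall z (Rxy \wedge Ryz \to Rxz).
(a): fails — Rut and Rts but not Rus.
(b): fails — R10 and R01 but not R11.
(c): condition met.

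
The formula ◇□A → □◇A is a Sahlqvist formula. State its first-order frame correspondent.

Convergence

Suppose ◇□A→□◇A is valid. Take Rxy, Rxz and set V(A)={w : Ryw}. Then □A at y so ◇□A at x, so □◇A at x, so ◇A at z, giving w with Rzw and Ryw.
The converse is a direct semantic check.
So the correspondent is convergence.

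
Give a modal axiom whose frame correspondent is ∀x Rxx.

This is reflexivity; the standard corresponding axiom is T: □ψ → ψ.

□ψ → ψ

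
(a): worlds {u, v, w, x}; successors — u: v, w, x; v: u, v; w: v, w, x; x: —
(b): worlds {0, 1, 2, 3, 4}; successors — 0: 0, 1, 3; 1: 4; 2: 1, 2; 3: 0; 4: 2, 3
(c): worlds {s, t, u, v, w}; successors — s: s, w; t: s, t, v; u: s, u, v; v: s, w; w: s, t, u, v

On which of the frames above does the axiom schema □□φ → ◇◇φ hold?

Frame correspondent (Sahlqvist): ∀x ∃w (xR²w ∧ xR²w) — i.e. a generalized confluence (Geach) condition.
(a): fails — at x but no t with xR²t and xR²t.
(b): condition met.
(c): condition met.

(b), (c)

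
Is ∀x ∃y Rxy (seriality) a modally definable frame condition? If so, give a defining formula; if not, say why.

Yes — defined by □r → ◇r

This is a Sahlqvist condition; the D axiom □r → ◇r defines it.
Suppose □r→◇r is valid. At any x set V(r)=W. Then □r at x, so ◇r at x, so x has a successor.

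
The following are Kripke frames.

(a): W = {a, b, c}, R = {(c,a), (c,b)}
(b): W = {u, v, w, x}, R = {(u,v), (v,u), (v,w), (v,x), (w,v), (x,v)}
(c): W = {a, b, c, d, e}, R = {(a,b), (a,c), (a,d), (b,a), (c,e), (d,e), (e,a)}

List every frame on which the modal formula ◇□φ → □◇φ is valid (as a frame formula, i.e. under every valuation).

This is the axiom for convergence; its first-order frame correspondent is ∀x ∀y ∀z (Rxy ∧ Rxz → ∃w (Ryw ∧ Rzw)).
(a): fails — Rca and Rca but a and a have no common successor.
(b): holds.
(c): fails — Rab and Rac but b and c have no common successor.
Valid on: (b).

(b)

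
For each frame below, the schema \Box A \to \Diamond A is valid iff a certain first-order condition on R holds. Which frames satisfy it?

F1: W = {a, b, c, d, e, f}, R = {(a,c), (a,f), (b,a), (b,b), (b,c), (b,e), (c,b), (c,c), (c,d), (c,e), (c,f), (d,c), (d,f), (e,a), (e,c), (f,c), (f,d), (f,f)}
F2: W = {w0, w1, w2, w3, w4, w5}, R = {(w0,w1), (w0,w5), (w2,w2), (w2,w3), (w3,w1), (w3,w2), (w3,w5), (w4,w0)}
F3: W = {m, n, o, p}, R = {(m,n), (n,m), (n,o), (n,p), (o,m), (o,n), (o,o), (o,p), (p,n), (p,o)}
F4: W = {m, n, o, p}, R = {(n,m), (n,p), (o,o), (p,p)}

Frame correspondent (Sahlqvist): \forall x \exists y Rxy — i.e. seriality.
F1: condition met.
F2: fails — world w1 has no successor.
F3: condition met.
F4: fails — world m has no successor.
Valid on: F1, F3.

F1, F3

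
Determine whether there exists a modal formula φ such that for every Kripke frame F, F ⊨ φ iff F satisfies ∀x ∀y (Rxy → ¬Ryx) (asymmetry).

Not modally definable

Any modally definable frame class is closed under surjective bounded morphisms.
The 3-cycle (worlds a,b,c with a→b→c→a) is asymmetric. Mapping every world to a single reflexive point • is a surjective bounded morphism, and the reflexive point is not asymmetric (R•• but asymmetry requires ¬R••).
So no modal formula (or set of formulas) defines exactly the asymmetric frames.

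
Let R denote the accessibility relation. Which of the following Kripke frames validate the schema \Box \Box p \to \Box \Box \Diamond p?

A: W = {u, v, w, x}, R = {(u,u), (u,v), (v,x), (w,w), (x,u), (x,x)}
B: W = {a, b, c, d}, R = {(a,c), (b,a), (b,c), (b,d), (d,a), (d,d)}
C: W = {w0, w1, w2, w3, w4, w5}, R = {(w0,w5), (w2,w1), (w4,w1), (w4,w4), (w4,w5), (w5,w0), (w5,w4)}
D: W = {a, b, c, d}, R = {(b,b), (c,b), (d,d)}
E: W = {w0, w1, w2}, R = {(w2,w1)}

A, D, E

The schema corresponds to a generalized confluence (Geach) condition: \forall x \forall z (x R^2 z \to \exists w (x R^2 w \wedge zRw)).
A: holds.
B: fails — bR²c but no w with bR²w and cRw.
C: fails — w0R²w0 but no w with w0R²w and w0Rw.
D: holds.
E: holds.
Valid on: A, D, E.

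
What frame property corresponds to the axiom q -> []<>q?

symmetry: forall x forall y (Rxy -> Ryx)

This schema is the B axiom.
Its frame correspondent is symmetry — forall x forall y (Rxy -> Ryx).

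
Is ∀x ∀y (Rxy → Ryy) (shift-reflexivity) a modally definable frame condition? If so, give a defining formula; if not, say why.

The condition is shift-reflexivity. A defining modal formula is □(□p → p).
Suppose □(□p→p) is valid. Take Rxy and set V(p)={w : Ryw}. Then at y, □p holds; since □(□p→p) at x, □p→p at y, so p at y, i.e. Ryy.

Yes — defined by □(□p → p)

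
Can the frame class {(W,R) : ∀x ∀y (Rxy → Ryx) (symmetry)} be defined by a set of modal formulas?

Definable; q → □◇q defines it

The condition is symmetry. A defining modal formula is q → □◇q.
Suppose q→□◇q is valid. Take Rxy and set V(q)={x}. Then q at x, so □◇q at x, so ◇q at y, so some z with Ryz has q; z=x, i.e. Ryx.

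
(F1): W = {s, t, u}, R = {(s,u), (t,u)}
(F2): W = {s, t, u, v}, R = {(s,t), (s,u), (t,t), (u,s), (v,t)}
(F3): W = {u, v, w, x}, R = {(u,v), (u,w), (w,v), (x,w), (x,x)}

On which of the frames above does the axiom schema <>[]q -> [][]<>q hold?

Frame correspondent (Sahlqvist): forall x forall y forall z ((xRy & x R^2 z) -> exists w (yRw & zRw)) — i.e. a generalized confluence (Geach) condition.
(F1): ✓.
(F2): fails — sRu, sR²s but no w with uRw and sRw.
(F3): fails — uRv, uR²v but no t with vRt and vRt.
Valid on: (F1).

(F1)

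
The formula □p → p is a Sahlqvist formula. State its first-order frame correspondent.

Reflexivity

Suppose □p→p is valid. At any x set V(p)={w : Rxw}. Then □p holds at x, so p holds at x, i.e. Rxx.
Conversely, on a frame with reflexivity the schema holds at every world under every valuation.
Frame condition: ∀x Rxx.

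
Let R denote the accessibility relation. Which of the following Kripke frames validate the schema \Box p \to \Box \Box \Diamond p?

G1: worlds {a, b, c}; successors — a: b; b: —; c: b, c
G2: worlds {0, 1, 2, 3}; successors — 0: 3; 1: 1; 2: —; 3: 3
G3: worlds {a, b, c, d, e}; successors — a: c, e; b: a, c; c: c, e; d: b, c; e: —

The schema corresponds to a generalized confluence (Geach) condition: \forall x \forall z (x R^2 z \to \exists w (xRw \wedge zRw)).
G1: fails — cR²b but no w with cRw and bRw.
G2: ✓.
G3: fails — aR²e but no w with aRw and eRw.
Valid on: G2.

G2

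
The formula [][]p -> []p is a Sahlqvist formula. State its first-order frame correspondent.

This schema is the C4 axiom.
Its frame correspondent is density — forall x forall y (Rxy -> exists z (Rxz & Rzy)).

density: forall x forall y (Rxy -> exists z (Rxz & Rzy))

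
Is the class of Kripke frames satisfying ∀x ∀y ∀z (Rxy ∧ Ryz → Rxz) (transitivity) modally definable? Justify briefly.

Definable; □p → □□p defines it

Yes: it is transitivity, defined by the 4 schema □p → □□p.
Suppose □p→□□p is valid. Take Rxy, Ryz and set V(p)={w : Rxw}. Then □p at x, so □□p at x, so □p at y, so p at z, i.e. Rxz.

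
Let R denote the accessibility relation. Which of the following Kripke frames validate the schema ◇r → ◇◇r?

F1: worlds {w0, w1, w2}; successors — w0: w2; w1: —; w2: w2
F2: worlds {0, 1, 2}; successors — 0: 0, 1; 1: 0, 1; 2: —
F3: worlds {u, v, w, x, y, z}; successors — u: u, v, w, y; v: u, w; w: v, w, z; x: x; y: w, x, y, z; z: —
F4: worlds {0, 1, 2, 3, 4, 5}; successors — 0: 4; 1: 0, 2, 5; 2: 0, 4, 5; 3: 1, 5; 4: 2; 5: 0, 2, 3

The schema corresponds to a generalized confluence (Geach) condition: ∀x ∀y (xRy → ∃w (y = w ∧ xR²w)).
F1: condition met.
F2: condition met.
F3: condition met.
F4: fails — 0R4 but no w with 4=w and 0R²w.

F1, F2, F3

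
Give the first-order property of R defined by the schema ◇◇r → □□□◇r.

This is a Sahlqvist (Geach-type) schema ◇^2□^0r → □^3◇^1r.
First-order correspondent: ∀x ∀y ∀z ((xR²y ∧ xR³z) → ∃w (y = w ∧ zRw)).

∀x ∀y ∀z ((xR²y ∧ xR³z) → ∃w (y = w ∧ zRw))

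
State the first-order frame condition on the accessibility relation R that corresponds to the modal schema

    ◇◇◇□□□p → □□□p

This is a Sahlqvist (Geach-type) schema ◇^3□^3p → □^3◇^0p.
Minimal-valuation argument: fix x; take any y with xR^3y and any z with xR^3z. Set V(p) to the set of worlds R-reachable from y in exactly 3 steps. Then □^3p holds at y, so the antecedent holds at x; validity forces ◇^0p at z, giving a w with zR^0w and yR^3w.
First-order correspondent: ∀x ∀y ∀z ((xR³y ∧ xR³z) → ∃w (yR³w ∧ z = w)).

∀x ∀y ∀z ((xR³y ∧ xR³z) → ∃w (yR³w ∧ z = w))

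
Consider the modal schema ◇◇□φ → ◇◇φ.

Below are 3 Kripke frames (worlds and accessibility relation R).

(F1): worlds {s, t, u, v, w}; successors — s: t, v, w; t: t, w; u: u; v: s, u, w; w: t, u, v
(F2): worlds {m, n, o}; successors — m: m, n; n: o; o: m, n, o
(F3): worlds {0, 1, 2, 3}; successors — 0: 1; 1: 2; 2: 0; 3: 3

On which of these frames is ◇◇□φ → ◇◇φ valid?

(F1), (F2)

The schema corresponds to a generalized confluence (Geach) condition: ∀x ∀y (xR²y → ∃w (yRw ∧ xR²w)).
(F1): satisfies the condition.
(F2): satisfies the condition.
(F3): fails — 0R²2 but no w with 2Rw and 0R²w.
Valid on: (F1), (F2).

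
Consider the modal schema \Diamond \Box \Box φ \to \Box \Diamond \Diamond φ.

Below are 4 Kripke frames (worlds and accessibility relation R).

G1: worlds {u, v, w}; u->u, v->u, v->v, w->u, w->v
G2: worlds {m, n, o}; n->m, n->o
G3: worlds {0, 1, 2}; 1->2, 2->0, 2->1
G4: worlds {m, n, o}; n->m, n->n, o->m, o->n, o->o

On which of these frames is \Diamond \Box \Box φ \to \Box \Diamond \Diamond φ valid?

This is the axiom for a generalized confluence (Geach) condition; its first-order frame correspondent is \forall x \forall y \forall z ((xRy \wedge xRz) \to \exists w (y R^2 w \wedge z R^2 w)).
G1: ✓.
G2: fails — nRm, nRm but no w with mR²w and mR²w.
G3: fails — 2R0, 2R0 but no w with 0R²w and 0R²w.
G4: fails — nRm, nRm but no w with mR²w and mR²w.

G1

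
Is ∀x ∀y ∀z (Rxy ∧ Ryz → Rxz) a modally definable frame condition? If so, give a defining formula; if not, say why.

The condition is transitivity. A defining modal formula is □p → □□p.
Suppose □p→□□p is valid. Take Rxy, Ryz and set V(p)={w : Rxw}. Then □p at x, so □□p at x, so □p at y, so p at z, i.e. Rxz.

Yes, by □p → □□p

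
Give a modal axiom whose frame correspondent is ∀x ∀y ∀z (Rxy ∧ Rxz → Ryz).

◇r → □◇r

This is the Euclidean property; the standard corresponding axiom is 5: ◇r → □◇r.
Suppose ◇r→□◇r is valid. Take Rxy, Rxz and set V(r)={y}. Then ◇r at x, so □◇r at x, so ◇r at z, so some w with Rzw has r; w=y, i.e. Rzy. By symmetry of the argument, Ryz.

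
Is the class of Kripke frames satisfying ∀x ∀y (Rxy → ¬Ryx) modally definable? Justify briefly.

Modal frame validity is preserved under surjective bounded morphisms.
The 4-cycle (worlds s,t,u,v with s→t→u→v→s) is asymmetric. Mapping every world to a single reflexive point • is a surjective bounded morphism, and the reflexive point is not asymmetric (R•• but asymmetry requires ¬R••).
So the class is not modally definable.

No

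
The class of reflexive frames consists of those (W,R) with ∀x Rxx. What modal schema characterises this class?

□p → p

The condition is reflexivity. The T schema □p → p defines it.
Suppose □p→p is valid. At any x set V(p)={w : Rxw}. Then □p holds at x, so p holds at x, i.e. Rxx.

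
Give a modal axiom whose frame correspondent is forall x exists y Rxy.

□p → ◇p

The condition is seriality. The D schema □p → ◇p defines it.
Suppose □p→◇p is valid. At any x set V(p)=W. Then □p at x, so ◇p at x, so x has a successor.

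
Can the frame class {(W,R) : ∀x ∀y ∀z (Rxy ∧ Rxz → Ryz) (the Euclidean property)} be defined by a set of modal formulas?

Yes — defined by ◇q → □◇q

This is a Sahlqvist condition; the 5 axiom ◇q → □◇q defines it.
Suppose ◇q→□◇q is valid. Take Rxy, Rxz and set V(q)={y}. Then ◇q at x, so □◇q at x, so ◇q at z, so some w with Rzw has q; w=y, i.e. Rzy. By symmetry of the argument, Ryz.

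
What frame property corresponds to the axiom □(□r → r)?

This is the T□ axiom.
It corresponds to shift-reflexivity: ∀x ∀y (Rxy → Ryy).

shift-reflexivity: ∀x ∀y (Rxy → Ryy)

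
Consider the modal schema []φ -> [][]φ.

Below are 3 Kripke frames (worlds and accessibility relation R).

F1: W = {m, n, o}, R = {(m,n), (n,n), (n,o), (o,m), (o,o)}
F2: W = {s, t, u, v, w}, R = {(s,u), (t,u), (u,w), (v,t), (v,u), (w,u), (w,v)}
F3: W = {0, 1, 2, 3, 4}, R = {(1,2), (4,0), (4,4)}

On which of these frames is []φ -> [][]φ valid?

Frame correspondent (Sahlqvist): forall x forall y forall z (Rxy & Ryz -> Rxz) — i.e. transitivity.
F1: fails — Rom and Rmn but not Ron.
F2: fails — Ruw and Rwu but not Ruu.
F3: ✓.
Valid on: F3.

F3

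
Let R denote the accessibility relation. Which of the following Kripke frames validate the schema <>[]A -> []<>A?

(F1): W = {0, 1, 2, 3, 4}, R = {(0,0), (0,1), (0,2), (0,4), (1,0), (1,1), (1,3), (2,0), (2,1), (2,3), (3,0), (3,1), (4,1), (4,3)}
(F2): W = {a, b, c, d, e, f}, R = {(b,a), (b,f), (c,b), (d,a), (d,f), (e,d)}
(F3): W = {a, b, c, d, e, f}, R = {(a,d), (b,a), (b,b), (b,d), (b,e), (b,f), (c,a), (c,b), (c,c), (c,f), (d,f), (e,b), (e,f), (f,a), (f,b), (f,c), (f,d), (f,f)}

(F1)

The schema corresponds to convergence: forall x forall y forall z (Rxy & Rxz -> exists w (Ryw & Rzw)).
(F1): satisfies the condition.
(F2): fails — Rbf and Rbf but f and f have no common successor.
(F3): fails — Rba and Rbe but a and e have no common successor.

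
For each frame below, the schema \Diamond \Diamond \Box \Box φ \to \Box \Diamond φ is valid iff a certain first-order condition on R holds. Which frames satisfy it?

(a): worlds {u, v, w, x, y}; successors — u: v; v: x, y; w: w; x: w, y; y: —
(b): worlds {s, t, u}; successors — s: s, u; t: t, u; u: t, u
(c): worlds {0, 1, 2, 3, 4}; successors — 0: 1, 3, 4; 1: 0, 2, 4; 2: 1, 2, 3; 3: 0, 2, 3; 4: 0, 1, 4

Frame correspondent (Sahlqvist): \forall x \forall y \forall z ((x R^2 y \wedge xRz) \to \exists w (y R^2 w \wedge zRw)) — i.e. a generalized confluence (Geach) condition.
(a): fails — uR²x, uRv but no t with xR²t and vRt.
(b): ✓.
(c): ✓.
Valid on: (b), (c).

(b), (c)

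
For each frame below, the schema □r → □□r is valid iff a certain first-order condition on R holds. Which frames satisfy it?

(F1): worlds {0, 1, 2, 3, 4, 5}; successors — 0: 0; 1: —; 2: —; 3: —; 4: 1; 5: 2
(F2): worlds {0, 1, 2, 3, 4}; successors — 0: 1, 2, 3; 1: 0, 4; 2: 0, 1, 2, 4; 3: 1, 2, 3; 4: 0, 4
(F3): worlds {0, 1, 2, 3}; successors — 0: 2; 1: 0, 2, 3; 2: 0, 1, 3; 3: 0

The schema corresponds to transitivity: ∀x ∀y ∀z (Rxy ∧ Ryz → Rxz).
(F1): ✓.
(F2): fails — R10 and R02 but not R12.
(F3): fails — R02 and R23 but not R03.
Valid on: (F1).

(F1)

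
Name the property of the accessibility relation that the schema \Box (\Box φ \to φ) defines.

Suppose □(□φ→φ) is valid. Take Rxy and set V(φ)={w : Ryw}. Then at y, □φ holds; since □(□φ→φ) at x, □φ→φ at y, so φ at y, i.e. Ryy.
Conversely, any frame satisfying \forall x \forall y (Rxy \to Ryy) validates the schema.
So the correspondent is shift-reflexivity.

shift-reflexivity: \forall x \forall y (Rxy \to Ryy)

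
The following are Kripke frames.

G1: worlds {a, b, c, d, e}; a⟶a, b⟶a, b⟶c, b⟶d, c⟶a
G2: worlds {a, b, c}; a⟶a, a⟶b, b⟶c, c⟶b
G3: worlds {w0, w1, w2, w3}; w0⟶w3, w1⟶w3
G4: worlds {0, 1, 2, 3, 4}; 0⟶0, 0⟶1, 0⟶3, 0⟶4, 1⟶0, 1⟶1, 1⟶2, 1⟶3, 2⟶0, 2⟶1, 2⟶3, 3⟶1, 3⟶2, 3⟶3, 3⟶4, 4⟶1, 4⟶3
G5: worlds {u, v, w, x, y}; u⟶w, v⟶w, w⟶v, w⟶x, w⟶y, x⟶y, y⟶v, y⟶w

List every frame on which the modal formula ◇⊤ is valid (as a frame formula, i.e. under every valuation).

Frame correspondent (Sahlqvist): ∀x ∃y Rxy — i.e. seriality.
G1: fails — world d has no successor.
G2: ✓.
G3: fails — world w2 has no successor.
G4: ✓.
G5: ✓.

G2, G4, G5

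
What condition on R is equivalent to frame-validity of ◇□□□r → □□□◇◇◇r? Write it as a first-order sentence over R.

∀x ∀y ∀z ((xRy ∧ xR³z) → ∃w (yR³w ∧ zR³w))

This is a Sahlqvist (Geach-type) schema ◇^1□^3r → □^3◇^3r.
Minimal-valuation argument: fix x; take any y with xR^1y and any z with xR^3z. Set V(r) to the set of worlds R-reachable from y in exactly 3 steps. Then □^3r holds at y, so the antecedent holds at x; validity forces ◇^3r at z, giving a w with zR^3w and yR^3w.
First-order correspondent: ∀x ∀y ∀z ((xRy ∧ xR³z) → ∃w (yR³w ∧ zR³w)).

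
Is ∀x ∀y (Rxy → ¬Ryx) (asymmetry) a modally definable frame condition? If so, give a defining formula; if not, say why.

Modal frame validity is preserved under surjective bounded morphisms.
The 4-cycle (worlds w0,w1,w2,w3 with w0→w1→w2→w3→w0) is asymmetric. Mapping every world to a single reflexive point • is a surjective bounded morphism, and the reflexive point is not asymmetric (R•• but asymmetry requires ¬R••).
Hence asymmetry is not modally definable.

Not definable by any modal formula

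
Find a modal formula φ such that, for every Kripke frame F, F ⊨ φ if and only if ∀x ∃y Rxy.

A defining formula is □s → ◇s (the D axiom).
Suppose □s→◇s is valid. At any x set V(s)=W. Then □s at x, so ◇s at x, so x has a successor.

□s → ◇s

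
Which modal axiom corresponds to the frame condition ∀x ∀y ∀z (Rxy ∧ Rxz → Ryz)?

◇q → □◇q

A defining formula is ◇q → □◇q (the 5 axiom).
Suppose ◇q→□◇q is valid. Take Rxy, Rxz and set V(q)={y}. Then ◇q at x, so □◇q at x, so ◇q at z, so some w with Rzw has q; w=y, i.e. Rzy. By symmetry of the argument, Ryz.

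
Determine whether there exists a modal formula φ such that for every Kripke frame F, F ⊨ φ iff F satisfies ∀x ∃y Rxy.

Yes, by □r → ◇r

This is a Sahlqvist condition; the D axiom □r → ◇r defines it.
Suppose □r→◇r is valid. At any x set V(r)=W. Then □r at x, so ◇r at x, so x has a successor.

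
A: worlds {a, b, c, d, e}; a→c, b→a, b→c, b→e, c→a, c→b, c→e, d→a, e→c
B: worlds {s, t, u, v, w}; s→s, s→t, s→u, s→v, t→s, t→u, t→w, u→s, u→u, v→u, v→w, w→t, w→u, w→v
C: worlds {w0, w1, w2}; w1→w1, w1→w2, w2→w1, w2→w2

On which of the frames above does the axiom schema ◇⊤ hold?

The schema corresponds to seriality: ∀x ∃y Rxy.
A: condition met.
B: condition met.
C: fails — world w0 has no successor.

A, B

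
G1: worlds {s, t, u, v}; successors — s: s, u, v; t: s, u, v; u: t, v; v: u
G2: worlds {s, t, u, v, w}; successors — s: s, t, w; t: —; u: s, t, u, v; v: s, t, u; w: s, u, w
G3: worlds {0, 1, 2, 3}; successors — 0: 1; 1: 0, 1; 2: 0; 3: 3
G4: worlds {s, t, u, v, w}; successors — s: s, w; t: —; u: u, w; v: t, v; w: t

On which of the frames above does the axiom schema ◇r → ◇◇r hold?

The schema corresponds to a generalized confluence (Geach) condition: ∀x ∀y (xRy → ∃w (y = w ∧ xR²w)).
G1: fails — uRt but no w with t=w and uR²w.
G2: ✓.
G3: fails — 2R0 but no w with 0=w and 2R²w.
G4: fails — wRt but no w* with t=w* and wR²w*.

G2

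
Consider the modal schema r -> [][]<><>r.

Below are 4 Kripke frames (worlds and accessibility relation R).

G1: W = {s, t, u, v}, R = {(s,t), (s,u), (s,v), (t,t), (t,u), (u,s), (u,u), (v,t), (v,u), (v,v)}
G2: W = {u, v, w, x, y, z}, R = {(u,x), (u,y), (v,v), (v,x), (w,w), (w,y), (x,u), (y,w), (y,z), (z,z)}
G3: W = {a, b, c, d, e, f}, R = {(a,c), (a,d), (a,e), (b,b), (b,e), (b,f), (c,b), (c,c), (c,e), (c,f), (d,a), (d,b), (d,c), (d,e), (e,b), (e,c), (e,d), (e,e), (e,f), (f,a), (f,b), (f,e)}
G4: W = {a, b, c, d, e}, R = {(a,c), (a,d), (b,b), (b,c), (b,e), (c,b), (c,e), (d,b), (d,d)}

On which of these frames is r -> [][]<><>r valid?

Frame correspondent (Sahlqvist): forall x forall z (x R^2 z -> exists w (x = w & z R^2 w)) — i.e. a generalized confluence (Geach) condition.
G1: fails — vR²t but no w with v=w and tR²w.
G2: fails — uR²w but no t with u=t and wR²t.
G3: fails — aR²d but no w with a=w and dR²w.
G4: fails — aR²b but no w with a=w and bR²w.

none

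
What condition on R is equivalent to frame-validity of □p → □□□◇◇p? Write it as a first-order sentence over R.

∀x ∀z (xR³z → ∃w (xRw ∧ zR²w))

This is a Sahlqvist (Geach-type) schema ◇^0□^1p → □^3◇^2p.
Minimal-valuation argument: fix x; take any y with xR^0y and any z with xR^3z. Set V(p) to the set of worlds R-reachable from y in exactly 1 step. Then □^1p holds at y, so the antecedent holds at x; validity forces ◇^2p at z, giving a w with zR^2w and yR^1w.
First-order correspondent: ∀x ∀z (xR³z → ∃w (xRw ∧ zR²w)).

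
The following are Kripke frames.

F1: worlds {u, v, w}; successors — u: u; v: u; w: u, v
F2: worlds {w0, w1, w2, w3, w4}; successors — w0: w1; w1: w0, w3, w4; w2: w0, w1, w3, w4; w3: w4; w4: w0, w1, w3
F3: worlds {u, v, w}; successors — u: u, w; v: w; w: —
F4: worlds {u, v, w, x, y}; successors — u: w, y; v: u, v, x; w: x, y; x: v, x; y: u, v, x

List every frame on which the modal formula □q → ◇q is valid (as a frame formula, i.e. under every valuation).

F1, F2, F4

The schema corresponds to seriality: ∀x ∃y Rxy.
F1: holds.
F2: holds.
F3: fails — world w has no successor.
F4: holds.
Valid on: F1, F2, F4.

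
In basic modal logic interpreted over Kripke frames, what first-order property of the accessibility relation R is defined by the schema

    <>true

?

seriality

◇⊤ holds at w iff w has a successor, so frame-validity of ◇⊤ is exactly seriality. Equivalently via □q → ◇q:
Suppose □q→◇q is valid. At any x set V(q)=W. Then □q at x, so ◇q at x, so x has a successor.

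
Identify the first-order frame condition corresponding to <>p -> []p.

partial functionality: forall x forall y forall z (Rxy & Rxz -> y = z)

Suppose ◇p→□p is valid. Take Rxy, Rxz and set V(p)={y}. Then ◇p at x, so □p at x, so p at z, i.e. z=y.
Conversely, any frame satisfying forall x forall y forall z (Rxy & Rxz -> y = z) validates the schema.
Frame condition: forall x forall y forall z (Rxy & Rxz -> y = z).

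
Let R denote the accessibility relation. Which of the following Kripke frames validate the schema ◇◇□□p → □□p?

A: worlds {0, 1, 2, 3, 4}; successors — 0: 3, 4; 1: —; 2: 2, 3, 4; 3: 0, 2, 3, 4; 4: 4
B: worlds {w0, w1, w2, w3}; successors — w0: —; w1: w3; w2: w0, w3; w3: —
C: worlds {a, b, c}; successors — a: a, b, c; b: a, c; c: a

B, C

This is the axiom for a generalized confluence (Geach) condition; its first-order frame correspondent is ∀x ∀y ∀z ((xR²y ∧ xR²z) → ∃w (yR²w ∧ z = w)).
A: fails — 0R²4, 0R²0 but no w with 4R²w and 0=w.
B: ✓.
C: ✓.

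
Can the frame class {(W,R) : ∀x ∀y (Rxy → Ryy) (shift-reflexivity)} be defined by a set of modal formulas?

The condition is shift-reflexivity. A defining modal formula is □(□p → p).
Suppose □(□p→p) is valid. Take Rxy and set V(p)={w : Ryw}. Then at y, □p holds; since □(□p→p) at x, □p→p at y, so p at y, i.e. Ryy.

Yes, by □(□p → p)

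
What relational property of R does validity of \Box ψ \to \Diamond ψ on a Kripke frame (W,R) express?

Suppose □ψ→◇ψ is valid. At any x set V(ψ)=W. Then □ψ at x, so ◇ψ at x, so x has a successor.
Conversely, any frame satisfying \forall x \exists y Rxy validates the schema.
Frame condition: \forall x \exists y Rxy.

Seriality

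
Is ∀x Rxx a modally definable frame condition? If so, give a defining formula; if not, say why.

This is a Sahlqvist condition; the T axiom □r → r defines it.
Suppose □r→r is valid. At any x set V(r)={w : Rxw}. Then □r holds at x, so r holds at x, i.e. Rxx.

Definable; □r → r defines it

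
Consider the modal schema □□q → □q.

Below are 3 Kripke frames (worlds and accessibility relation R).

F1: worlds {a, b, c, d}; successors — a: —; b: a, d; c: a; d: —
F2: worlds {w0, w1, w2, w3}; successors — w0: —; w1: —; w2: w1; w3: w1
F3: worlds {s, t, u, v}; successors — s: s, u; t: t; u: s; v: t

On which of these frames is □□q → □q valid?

F3

The schema corresponds to density: ∀x ∀y (Rxy → ∃z (Rxz ∧ Rzy)).
F1: fails — Rca but no z with Rcz and Rza.
F2: fails — Rw3w1 but no z with Rw3z and Rzw1.
F3: holds.
Valid on: F3.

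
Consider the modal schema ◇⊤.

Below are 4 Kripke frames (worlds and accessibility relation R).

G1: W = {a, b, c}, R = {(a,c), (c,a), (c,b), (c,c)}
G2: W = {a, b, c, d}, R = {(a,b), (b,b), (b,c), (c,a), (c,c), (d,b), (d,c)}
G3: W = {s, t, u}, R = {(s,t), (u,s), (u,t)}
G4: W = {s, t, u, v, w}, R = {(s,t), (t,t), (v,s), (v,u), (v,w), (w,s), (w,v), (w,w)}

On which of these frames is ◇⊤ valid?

G2

The schema corresponds to seriality: ∀x ∃y Rxy.
G1: fails — world b has no successor.
G2: condition met.
G3: fails — world t has no successor.
G4: fails — world u has no successor.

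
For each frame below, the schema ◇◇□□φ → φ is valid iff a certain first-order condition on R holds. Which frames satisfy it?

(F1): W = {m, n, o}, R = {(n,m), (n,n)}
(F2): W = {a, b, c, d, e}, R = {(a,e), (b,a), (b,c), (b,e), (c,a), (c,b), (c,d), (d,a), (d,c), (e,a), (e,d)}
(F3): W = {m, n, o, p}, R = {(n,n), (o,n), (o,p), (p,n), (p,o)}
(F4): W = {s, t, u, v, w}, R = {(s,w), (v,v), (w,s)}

Frame correspondent (Sahlqvist): ∀x ∀y (xR²y → ∃w (yR²w ∧ x = w)) — i.e. a generalized confluence (Geach) condition.
(F1): fails — nR²m but no w with mR²w and n=w.
(F2): fails — bR²a but no w with aR²w and b=w.
(F3): fails — oR²n but no w with nR²w and o=w.
(F4): condition met.

(F4)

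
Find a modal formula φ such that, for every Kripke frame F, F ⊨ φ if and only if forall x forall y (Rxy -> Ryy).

The condition is shift-reflexivity. The T□ schema □(□p → p) defines it.

□(□p → p)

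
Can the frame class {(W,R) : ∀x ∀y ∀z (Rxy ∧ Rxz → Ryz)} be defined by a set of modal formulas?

This is a Sahlqvist condition; the 5 axiom ◇r → □◇r defines it.
Suppose ◇r→□◇r is valid. Take Rxy, Rxz and set V(r)={y}. Then ◇r at x, so □◇r at x, so ◇r at z, so some w with Rzw has r; w=y, i.e. Rzy. By symmetry of the argument, Ryz.

Definable; ◇r → □◇r defines it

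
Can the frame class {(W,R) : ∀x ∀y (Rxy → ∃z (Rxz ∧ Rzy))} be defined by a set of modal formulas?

This is a Sahlqvist condition; the C4 axiom □□q → □q defines it.
Suppose □□q→□q is valid. Take Rxy and set V(q)={w : xR²w}. Then □□q at x, so □q at x, so q at y, i.e. ∃z(Rxz∧Rzy).

Yes, by □□q → □q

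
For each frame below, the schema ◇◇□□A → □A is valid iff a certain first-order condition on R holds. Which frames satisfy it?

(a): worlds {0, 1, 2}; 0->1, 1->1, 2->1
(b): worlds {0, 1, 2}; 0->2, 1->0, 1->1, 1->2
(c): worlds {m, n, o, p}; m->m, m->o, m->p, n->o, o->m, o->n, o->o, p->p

Frame correspondent (Sahlqvist): ∀x ∀y ∀z ((xR²y ∧ xRz) → ∃w (yR²w ∧ z = w)) — i.e. a generalized confluence (Geach) condition.
(a): satisfies the condition.
(b): fails — 1R²0, 1R0 but no w with 0R²w and 0=w.
(c): fails — mR²n, mRp but no w with nR²w and p=w.
Valid on: (a).

(a)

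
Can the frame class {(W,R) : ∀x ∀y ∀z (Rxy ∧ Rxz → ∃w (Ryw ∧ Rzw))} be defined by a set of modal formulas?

Yes, by ◇□r → □◇r

Yes: it is convergence, defined by the .2 schema ◇□r → □◇r.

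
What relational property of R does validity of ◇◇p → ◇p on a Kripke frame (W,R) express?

Transitivity

This is a form of the 4 axiom.
It corresponds to transitivity: ∀x ∀y ∀z (Rxy ∧ Ryz → Rxz).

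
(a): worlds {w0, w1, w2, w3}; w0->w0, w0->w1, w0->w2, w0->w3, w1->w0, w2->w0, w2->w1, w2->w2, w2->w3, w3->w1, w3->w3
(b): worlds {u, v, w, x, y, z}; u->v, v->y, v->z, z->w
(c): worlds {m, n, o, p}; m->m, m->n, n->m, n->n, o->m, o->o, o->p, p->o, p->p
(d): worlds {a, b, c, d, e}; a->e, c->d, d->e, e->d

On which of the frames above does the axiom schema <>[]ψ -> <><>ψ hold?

(a), (c), (d)

This is the axiom for a generalized confluence (Geach) condition; its first-order frame correspondent is forall x forall y (xRy -> exists w (yRw & x R^2 w)).
(a): ✓.
(b): fails — vRy but no t with yRt and vR²t.
(c): ✓.
(d): ✓.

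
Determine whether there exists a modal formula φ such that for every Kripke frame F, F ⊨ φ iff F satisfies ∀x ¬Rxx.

Any modally definable frame class is closed under surjective bounded morphisms.
The 2-cycle (worlds s,t with s→t→s) is irreflexive, and the map sending every world to a single reflexive point • is a surjective bounded morphism (forth: every edge maps to (•,•); back: every world has a successor). So any modal formula valid on the 2-cycle is also valid on the reflexive point, which is not irreflexive.
So the class is not modally definable.

No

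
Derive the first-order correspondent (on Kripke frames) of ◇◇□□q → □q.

This is a Sahlqvist (Geach-type) schema ◇^2□^2q → □^1◇^0q.
Minimal-valuation argument: fix x; take any y with xR^2y and any z with xR^1z. Set V(q) to the set of worlds R-reachable from y in exactly 2 steps. Then □^2q holds at y, so the antecedent holds at x; validity forces ◇^0q at z, giving a w with zR^0w and yR^2w.
First-order correspondent: ∀x ∀y ∀z ((xR²y ∧ xRz) → ∃w (yR²w ∧ z = w)).

∀x ∀y ∀z ((xR²y ∧ xRz) → ∃w (yR²w ∧ z = w))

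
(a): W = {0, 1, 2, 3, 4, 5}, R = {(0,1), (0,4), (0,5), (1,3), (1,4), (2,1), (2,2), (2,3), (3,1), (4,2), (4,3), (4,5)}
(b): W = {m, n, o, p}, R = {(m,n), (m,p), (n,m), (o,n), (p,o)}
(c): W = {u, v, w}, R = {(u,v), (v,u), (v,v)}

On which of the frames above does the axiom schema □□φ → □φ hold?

(c)

This is the axiom for density; its first-order frame correspondent is ∀x ∀y (Rxy → ∃z (Rxz ∧ Rzy)).
(a): fails — R31 but no z with R3z and Rz1.
(b): fails — Ron but no z with Roz and Rzn.
(c): condition met.
Valid on: (c).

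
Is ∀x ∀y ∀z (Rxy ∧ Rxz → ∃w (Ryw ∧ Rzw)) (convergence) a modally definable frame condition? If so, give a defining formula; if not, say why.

This is a Sahlqvist condition; the .2 axiom ◇□r → □◇r defines it.
Suppose ◇□r→□◇r is valid. Take Rxy, Rxz and set V(r)={w : Ryw}. Then □r at y so ◇□r at x, so □◇r at x, so ◇r at z, giving w with Rzw and Ryw.

Yes, by ◇□r → □◇r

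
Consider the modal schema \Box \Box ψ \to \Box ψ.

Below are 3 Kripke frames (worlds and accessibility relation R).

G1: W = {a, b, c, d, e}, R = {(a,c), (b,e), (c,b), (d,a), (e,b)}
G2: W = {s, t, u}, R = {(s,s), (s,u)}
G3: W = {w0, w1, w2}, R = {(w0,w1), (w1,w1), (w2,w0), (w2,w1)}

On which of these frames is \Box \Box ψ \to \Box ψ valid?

G2

The schema corresponds to density: \forall x \forall y (Rxy \to \exists z (Rxz \wedge Rzy)).
G1: fails — Reb but no z with Rez and Rzb.
G2: satisfies the condition.
G3: fails — Rw2w0 but no z with Rw2z and Rzw0.
Valid on: G2.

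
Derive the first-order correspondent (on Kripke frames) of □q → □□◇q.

This is a Sahlqvist (Geach-type) schema ◇^0□^1q → □^2◇^1q.
Minimal-valuation argument: fix x; take any y with xR^0y and any z with xR^2z. Set V(q) to the set of worlds R-reachable from y in exactly 1 step. Then □^1q holds at y, so the antecedent holds at x; validity forces ◇^1q at z, giving a w with zR^1w and yR^1w.
First-order correspondent: ∀x ∀z (xR²z → ∃w (xRw ∧ zRw)).

∀x ∀z (xR²z → ∃w (xRw ∧ zRw))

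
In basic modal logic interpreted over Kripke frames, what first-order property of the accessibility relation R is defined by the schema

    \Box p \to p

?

Suppose □p→p is valid. At any x set V(p)={w : Rxw}. Then □p holds at x, so p holds at x, i.e. Rxx.

Reflexivity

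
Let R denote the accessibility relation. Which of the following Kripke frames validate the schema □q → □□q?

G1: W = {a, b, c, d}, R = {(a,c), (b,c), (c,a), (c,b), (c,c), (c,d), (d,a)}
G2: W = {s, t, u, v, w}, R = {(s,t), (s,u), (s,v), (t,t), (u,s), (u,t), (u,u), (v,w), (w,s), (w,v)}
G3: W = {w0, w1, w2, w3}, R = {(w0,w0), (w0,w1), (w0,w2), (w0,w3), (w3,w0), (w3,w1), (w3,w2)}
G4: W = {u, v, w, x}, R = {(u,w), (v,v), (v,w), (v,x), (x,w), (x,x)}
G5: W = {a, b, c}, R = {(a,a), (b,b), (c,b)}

The schema corresponds to transitivity: ∀x ∀y ∀z (Rxy ∧ Ryz → Rxz).
G1: fails — Rbc and Rcd but not Rbd.
G2: fails — Rus and Rsv but not Ruv.
G3: fails — Rw3w0 and Rw0w3 but not Rw3w3.
G4: condition met.
G5: condition met.
Valid on: G4, G5.

G4, G5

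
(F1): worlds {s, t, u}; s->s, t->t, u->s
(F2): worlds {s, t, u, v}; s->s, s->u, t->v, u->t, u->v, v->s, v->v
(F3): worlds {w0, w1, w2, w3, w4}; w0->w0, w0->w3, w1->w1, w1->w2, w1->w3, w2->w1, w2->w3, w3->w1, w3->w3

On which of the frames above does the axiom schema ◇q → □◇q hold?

(F1)

The schema corresponds to the Euclidean property: ∀x ∀y ∀z (Rxy ∧ Rxz → Ryz).
(F1): holds.
(F2): fails — Rsu and Rsu but not Ruu.
(F3): fails — Rw0w3 and Rw0w0 but not Rw3w0.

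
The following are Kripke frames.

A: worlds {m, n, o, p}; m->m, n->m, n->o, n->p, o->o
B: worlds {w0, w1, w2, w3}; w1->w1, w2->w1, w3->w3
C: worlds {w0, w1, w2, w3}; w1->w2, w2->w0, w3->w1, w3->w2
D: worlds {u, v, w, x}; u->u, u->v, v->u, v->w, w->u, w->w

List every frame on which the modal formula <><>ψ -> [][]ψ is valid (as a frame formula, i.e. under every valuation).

B

The schema corresponds to a generalized confluence (Geach) condition: forall x forall y forall z ((x R^2 y & x R^2 z) -> exists w (y = w & z = w)).
A: fails — nR²m, nR²o but m ≠ o.
B: holds.
C: fails — w3R²w0, w3R²w2 but w0 ≠ w2.
D: fails — uR²u, uR²v but u ≠ v.
Valid on: B.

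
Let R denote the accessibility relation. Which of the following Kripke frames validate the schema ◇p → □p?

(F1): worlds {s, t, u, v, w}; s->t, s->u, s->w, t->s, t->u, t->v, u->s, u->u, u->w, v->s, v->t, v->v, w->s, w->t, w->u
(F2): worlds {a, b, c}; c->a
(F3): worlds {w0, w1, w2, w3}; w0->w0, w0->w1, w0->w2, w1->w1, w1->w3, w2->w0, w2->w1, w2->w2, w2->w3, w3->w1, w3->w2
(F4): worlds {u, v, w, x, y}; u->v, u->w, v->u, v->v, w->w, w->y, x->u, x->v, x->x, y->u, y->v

Frame correspondent (Sahlqvist): ∀x ∀y ∀z (Rxy ∧ Rxz → y = z) — i.e. partial functionality.
(F1): fails — s sees both t and u.
(F2): condition met.
(F3): fails — w0 sees both w0 and w1.
(F4): fails — u sees both v and w.

(F2)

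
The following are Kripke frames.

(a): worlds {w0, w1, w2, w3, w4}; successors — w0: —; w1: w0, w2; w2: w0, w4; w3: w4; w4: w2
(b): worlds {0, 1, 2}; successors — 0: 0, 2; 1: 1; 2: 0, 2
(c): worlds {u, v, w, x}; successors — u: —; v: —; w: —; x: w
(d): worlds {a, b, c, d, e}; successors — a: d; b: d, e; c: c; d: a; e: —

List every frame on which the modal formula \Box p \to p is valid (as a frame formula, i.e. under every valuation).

Frame correspondent (Sahlqvist): \forall x Rxx — i.e. reflexivity.
(a): fails — world w0 does not see itself.
(b): satisfies the condition.
(c): fails — world u does not see itself.
(d): fails — world a does not see itself.
Valid on: (b).

(b)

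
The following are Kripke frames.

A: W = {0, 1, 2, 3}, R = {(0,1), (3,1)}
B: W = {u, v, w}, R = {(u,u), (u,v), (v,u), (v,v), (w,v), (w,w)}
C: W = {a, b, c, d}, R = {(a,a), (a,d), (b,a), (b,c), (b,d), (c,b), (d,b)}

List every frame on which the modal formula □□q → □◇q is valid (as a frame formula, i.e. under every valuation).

B, C

The schema corresponds to a generalized confluence (Geach) condition: ∀x ∀z (xRz → ∃w (xR²w ∧ zRw)).
A: fails — 0R1 but no w with 0R²w and 1Rw.
B: condition met.
C: condition met.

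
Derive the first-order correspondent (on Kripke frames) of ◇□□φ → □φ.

This is a Sahlqvist (Geach-type) schema ◇^1□^2φ → □^1◇^0φ.
Minimal-valuation argument: fix x; take any y with xR^1y and any z with xR^1z. Set V(φ) to the set of worlds R-reachable from y in exactly 2 steps. Then □^2φ holds at y, so the antecedent holds at x; validity forces ◇^0φ at z, giving a w with zR^0w and yR^2w.
First-order correspondent: ∀x ∀y ∀z ((xRy ∧ xRz) → ∃w (yR²w ∧ z = w)).

∀x ∀y ∀z ((xRy ∧ xRz) → ∃w (yR²w ∧ z = w))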